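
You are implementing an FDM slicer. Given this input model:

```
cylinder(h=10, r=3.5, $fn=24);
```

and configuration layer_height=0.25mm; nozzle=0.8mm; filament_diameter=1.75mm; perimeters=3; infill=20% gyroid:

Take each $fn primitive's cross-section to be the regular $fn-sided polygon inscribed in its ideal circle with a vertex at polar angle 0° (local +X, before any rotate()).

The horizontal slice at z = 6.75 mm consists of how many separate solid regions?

1

At z = 6.75 mm: the r=3.5 cylinder gives a regular 24-gon of circumradius 3.5 (constant along its height). The result has 1 disconnected region.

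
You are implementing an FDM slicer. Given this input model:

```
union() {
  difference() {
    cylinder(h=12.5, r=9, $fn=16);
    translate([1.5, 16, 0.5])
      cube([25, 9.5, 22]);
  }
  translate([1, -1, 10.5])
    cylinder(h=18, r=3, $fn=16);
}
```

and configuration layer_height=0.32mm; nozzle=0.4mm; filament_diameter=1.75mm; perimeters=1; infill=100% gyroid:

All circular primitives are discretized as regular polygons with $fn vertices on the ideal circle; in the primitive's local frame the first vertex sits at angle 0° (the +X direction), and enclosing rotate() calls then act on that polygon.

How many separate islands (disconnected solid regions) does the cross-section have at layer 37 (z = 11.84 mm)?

1

At z = 11.84 mm: the r=9 cylinder contributes a regular 16-gon of circumradius 9; the cube at (1.5, 16) is present — its section is the full 25×9.5 rectangle; After the difference (first − rest): starting from the r=9 cylinder, the 25×9.5 cube at (1.5, 16) misses the remaining region (no effect) — 1 connected region; the r=3 cylinder at (1, -1) gives a regular 16-gon of circumradius 3 (constant along its height); Combining (union): the r=3 cylinder at (1, -1) lies entirely inside the result so far, so the union is just the result so far — 1 connected region. Overall, the cross-section is a single solid region. Island count = 1.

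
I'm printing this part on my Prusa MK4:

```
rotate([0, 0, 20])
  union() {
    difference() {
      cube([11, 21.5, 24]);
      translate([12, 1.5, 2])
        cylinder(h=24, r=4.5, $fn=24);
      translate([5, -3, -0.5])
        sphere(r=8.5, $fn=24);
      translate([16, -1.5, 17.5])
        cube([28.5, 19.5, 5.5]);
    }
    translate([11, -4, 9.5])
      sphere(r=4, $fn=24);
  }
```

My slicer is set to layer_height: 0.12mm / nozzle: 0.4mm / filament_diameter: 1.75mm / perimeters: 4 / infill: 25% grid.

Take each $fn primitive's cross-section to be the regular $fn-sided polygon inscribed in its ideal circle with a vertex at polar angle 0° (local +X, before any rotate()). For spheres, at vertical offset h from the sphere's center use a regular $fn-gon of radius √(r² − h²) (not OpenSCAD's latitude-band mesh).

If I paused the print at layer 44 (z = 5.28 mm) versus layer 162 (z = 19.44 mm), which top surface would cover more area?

layer 162 (z = 19.44 mm)

Layer 44 (z = 5.28): the cube (footprint 11×21.5) is included at this height (area 236.50 mm²); the cylinder at (12, 1.5): section is a regular 24-gon, circumradius r=4.5 (area = (24/2)·4.500²·sin(360°/24) = 62.89 mm²); the sphere at (5, -3): section is a regular 24-gon, circumradius = √(r²−h²) = √(8.5²−5.78²) = 6.232 (area = (24/2)·6.232²·sin(360°/24) = 120.64 mm²); the cube at (16, -1.5) is absent (z outside [17.5, 23]); After the difference (first − rest): starting from the 11×21.5 cube (236.50 mm²), the r=4.5 cylinder at (12, 1.5) partially overlaps it — only the 16.38 mm² overlap (of its 62.89 mm²) is removed, clipping the outline; the r=8.5 sphere at (5, -3) partially overlaps it — only the 19.98 mm² overlap (of its 120.64 mm²) is removed, clipping the outline — area = 200.15 mm²; the sphere at (11, -4) is not intersected at this z (|z−center|=4.220 > r=4); Combining (union): only that combined region is present, so the union is just that shape — area = 200.15 mm²; (whole slice rotated 20° about Z — lengths, areas and connectivity unchanged). So its area = 200.15 mm². Layer 162 (z = 19.44): the cube (footprint 11×21.5) is included at this height (area 236.50 mm²); the r=4.5 cylinder at (12, 1.5) contributes a regular 24-gon of circumradius 4.5 (area = (24/2)·4.500²·sin(360°/24) = 62.89 mm²); the sphere at (5, -3) is not intersected at this z (|z−center|=19.940 > r=8.5); the cube at (16, -1.5) is present — its section is the full 28.5×19.5 rectangle (area 555.75 mm²); Taking the first minus the rest: starting from the 11×21.5 cube (236.50 mm²), the r=4.5 cylinder at (12, 1.5) partially overlaps it — only the 16.38 mm² overlap (of its 62.89 mm²) is removed, clipping the outline; the 28.5×19.5 cube at (16, -1.5) misses the remaining region (no effect) — area = 220.12 mm²; the sphere at (11, -4) is not intersected at this z (|z−center|=9.940 > r=4); Combining (union): only that combined region is present, so the union is just that shape — area = 220.12 mm²; (whole slice rotated 20° about Z — lengths, areas and connectivity unchanged). So its area = 220.12 mm². Layer 162 is larger (220.12 vs 200.15 mm²).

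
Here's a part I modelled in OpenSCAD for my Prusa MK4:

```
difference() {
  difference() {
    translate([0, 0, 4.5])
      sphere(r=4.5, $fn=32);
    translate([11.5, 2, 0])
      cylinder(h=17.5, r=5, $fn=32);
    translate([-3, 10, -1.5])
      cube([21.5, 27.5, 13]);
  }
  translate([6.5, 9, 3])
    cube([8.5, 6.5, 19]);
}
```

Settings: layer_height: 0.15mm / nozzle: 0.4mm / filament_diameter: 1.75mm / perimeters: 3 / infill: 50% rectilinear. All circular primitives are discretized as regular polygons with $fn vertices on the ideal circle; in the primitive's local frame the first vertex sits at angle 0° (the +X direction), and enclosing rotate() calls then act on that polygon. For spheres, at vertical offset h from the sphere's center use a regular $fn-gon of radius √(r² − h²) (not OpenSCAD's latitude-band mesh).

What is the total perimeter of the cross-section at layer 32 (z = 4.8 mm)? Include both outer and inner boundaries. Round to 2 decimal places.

28.17 mm

At z = 4.8 mm: the sphere: section is a regular 32-gon, circumradius = √(r²−h²) = √(4.5²−0.3²) = 4.490 (perimeter = 2·32·4.490·sin(180°/32) = 28.17 mm); the r=5 cylinder at (11.5, 2) contributes a regular 32-gon of circumradius 5 (perimeter = 2·32·5.000·sin(180°/32) = 31.37 mm); the 21.5×27.5 cube at (-3, 10) contributes its full rectangle (perimeter 98.00 mm); Taking the first minus the rest: starting from the r=4.5 sphere, the r=5 cylinder at (11.5, 2) misses the remaining region (no effect); the 21.5×27.5 cube at (-3, 10) misses the remaining region (no effect) — boundary = 28.17 mm; the cube at (6.5, 9) (footprint 8.5×6.5) is included at this height (perimeter 30.00 mm); Subtracting the remaining from the first: starting from the result so far, the 8.5×6.5 cube at (6.5, 9) misses the remaining region (no effect) — boundary = 28.17 mm. Overall, the cross-section is a single solid region. Total boundary length (outer) = 28.17 mm.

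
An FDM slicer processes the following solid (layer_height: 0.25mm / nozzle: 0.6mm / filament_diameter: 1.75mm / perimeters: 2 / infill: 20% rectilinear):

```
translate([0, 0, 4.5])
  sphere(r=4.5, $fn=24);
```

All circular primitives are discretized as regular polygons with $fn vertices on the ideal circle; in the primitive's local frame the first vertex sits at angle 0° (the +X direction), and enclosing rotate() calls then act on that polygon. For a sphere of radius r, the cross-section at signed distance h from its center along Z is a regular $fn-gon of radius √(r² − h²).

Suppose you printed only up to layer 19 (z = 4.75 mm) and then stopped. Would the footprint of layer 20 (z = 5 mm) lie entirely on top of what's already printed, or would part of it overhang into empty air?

Compare the two slices. At z = 4.75: the sphere: section is a regular 24-gon, circumradius = √(r²−h²) = √(4.5²−0.25²) = 4.493 (area = (24/2)·4.493²·sin(360°/24) = 62.70 mm²). At z = 5: the r=4.5 sphere slices to a regular 24-gon of circumradius 4.472 (√(r²−h²) with h=0.5 from center) (area = (24/2)·4.472²·sin(360°/24) = 62.12 mm²). Checking containment: the cross-section at z = 5 is a subset of the cross-section at z = 4.75.

entirely on top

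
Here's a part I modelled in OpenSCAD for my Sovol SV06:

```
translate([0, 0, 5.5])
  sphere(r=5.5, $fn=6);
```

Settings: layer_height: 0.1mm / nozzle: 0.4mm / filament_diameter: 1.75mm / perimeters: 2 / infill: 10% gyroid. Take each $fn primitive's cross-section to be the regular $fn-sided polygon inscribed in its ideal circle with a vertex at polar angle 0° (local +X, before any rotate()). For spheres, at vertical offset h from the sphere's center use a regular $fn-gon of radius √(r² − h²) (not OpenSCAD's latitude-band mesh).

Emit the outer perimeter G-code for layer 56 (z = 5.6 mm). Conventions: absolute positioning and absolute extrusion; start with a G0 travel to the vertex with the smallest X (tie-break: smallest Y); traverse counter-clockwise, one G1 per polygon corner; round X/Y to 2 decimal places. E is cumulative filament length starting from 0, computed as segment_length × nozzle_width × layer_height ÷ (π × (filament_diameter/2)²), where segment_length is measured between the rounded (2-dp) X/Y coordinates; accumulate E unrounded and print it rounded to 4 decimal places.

G0 X-5.50 Y0.00 Z5.60
G1 X-2.75 Y-4.76 E0.0914
G1 X2.75 Y-4.76 E0.1829
G1 X5.50 Y0.00 E0.2743
G1 X2.75 Y4.76 E0.3657
G1 X-2.75 Y4.76 E0.4572
G1 X-5.50 Y0.00 E0.5486

At z = 5.6 mm: the sphere: section is a regular 6-gon, circumradius = √(r²−h²) = √(5.5²−0.1²) = 5.499. The outline is a single polygon with 6 vertices. Extrusion per mm of travel: 0.4 × 0.1 / (π × 0.875²) = 0.016630. Accumulating E over each segment gives final E = 0.5486.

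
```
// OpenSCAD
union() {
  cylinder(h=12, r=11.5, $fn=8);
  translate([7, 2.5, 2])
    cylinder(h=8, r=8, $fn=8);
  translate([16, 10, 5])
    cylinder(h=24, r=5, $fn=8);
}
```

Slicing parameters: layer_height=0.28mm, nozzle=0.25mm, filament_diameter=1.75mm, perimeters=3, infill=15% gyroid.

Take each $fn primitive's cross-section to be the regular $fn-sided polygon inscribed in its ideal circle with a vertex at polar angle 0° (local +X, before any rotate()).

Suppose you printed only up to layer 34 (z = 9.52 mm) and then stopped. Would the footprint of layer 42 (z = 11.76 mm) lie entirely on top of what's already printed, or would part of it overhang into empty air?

entirely on top

Compare the two slices. At z = 9.52: the r=11.5 cylinder gives a regular 8-gon of circumradius 11.5 (constant along its height) (area = (8/2)·11.500²·sin(360°/8) = 374.06 mm²); the r=8 cylinder at (7, 2.5) contributes a regular 8-gon of circumradius 8 (area = (8/2)·8.000²·sin(360°/8) = 181.02 mm²); the cylinder at (16, 10): section is a regular 8-gon, circumradius r=5 (area = (8/2)·5.000²·sin(360°/8) = 70.71 mm²); Combining (union): the regions partially overlap — summed areas 625.79 mm² minus the doubly-counted overlap 130.66 mm² gives 495.13 mm² — area = 495.13 mm². At z = 11.76: the cylinder: section is a regular 8-gon, circumradius r=11.5 (area = (8/2)·11.500²·sin(360°/8) = 374.06 mm²); the cylinder at (7, 2.5) is not intersected at this z (z outside [2, 10]); the cylinder at (16, 10): section is a regular 8-gon, circumradius r=5 (area = (8/2)·5.000²·sin(360°/8) = 70.71 mm²); Taking the union: the 2 present regions are separate (no shared area or edge), so areas and boundary lengths simply add and each stays a separate island — area = 444.77 mm². Checking containment: the cross-section at z = 11.76 is a subset of the cross-section at z = 9.52.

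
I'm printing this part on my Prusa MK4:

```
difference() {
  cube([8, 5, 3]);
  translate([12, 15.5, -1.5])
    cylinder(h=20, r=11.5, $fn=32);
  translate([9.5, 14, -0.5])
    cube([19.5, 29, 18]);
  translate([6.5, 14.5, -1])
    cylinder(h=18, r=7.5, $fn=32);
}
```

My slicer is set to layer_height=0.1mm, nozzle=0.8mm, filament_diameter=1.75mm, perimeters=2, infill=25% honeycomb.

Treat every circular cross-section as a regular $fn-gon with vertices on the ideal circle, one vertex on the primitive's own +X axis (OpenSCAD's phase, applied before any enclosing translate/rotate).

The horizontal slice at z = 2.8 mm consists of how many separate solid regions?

At z = 2.8 mm: the cube is present — its section is the full 8×5 rectangle; the cylinder at (12, 15.5): section is a regular 32-gon, circumradius r=11.5; the cube at (9.5, 14) (footprint 19.5×29) is included at this height; the cylinder at (6.5, 14.5): section is a regular 32-gon, circumradius r=7.5; Subtracting the remaining from the first: starting from the 8×5 cube, the r=11.5 cylinder at (12, 15.5) partially overlaps it — only the 0.09 mm² overlap (of its 412.81 mm²) is removed, clipping the outline; the 19.5×29 cube at (9.5, 14) misses the remaining region (no effect); the r=7.5 cylinder at (6.5, 14.5) misses the remaining region (no effect) — 1 connected region. The result has 1 disconnected region.

1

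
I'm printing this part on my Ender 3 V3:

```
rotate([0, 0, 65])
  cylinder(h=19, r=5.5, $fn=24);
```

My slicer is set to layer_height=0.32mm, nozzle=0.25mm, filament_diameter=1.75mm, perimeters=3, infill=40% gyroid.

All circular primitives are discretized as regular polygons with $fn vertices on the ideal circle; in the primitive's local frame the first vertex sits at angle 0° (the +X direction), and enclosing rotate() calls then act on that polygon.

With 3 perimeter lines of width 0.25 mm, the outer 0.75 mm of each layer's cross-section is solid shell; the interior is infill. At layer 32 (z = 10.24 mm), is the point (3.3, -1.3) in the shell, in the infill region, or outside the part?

infill

At z = 10.24 mm: the r=5.5 cylinder gives a regular 24-gon of circumradius 5.5 (constant along its height); (whole slice rotated 65° about Z — lengths, areas and connectivity unchanged). Overall, the cross-section is a single solid region. Undo the 65° rotation: the query point maps to (0.216, -3.540) in the un-rotated model frame. The nearest boundary edge runs (-0.00, -5.50)→(1.42, -5.31); distance from the point to it = 1.91 mm. The point is inside the cross-section and 1.91 mm from the nearest boundary — more than the 0.75 mm shell width (3 × 0.25), so it's in the infill interior.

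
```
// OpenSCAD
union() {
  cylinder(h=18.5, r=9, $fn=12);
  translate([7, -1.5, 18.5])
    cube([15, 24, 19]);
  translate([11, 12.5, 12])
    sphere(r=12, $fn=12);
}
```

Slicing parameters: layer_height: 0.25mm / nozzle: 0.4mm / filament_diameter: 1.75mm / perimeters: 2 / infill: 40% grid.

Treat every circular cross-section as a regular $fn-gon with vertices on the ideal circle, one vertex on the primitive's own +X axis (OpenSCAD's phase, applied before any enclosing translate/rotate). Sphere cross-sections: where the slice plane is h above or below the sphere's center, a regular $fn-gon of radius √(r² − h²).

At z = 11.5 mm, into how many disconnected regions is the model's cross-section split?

At z = 11.5 mm: the r=9 cylinder gives a regular 12-gon of circumradius 9 (constant along its height); the cube at (7, -1.5) does not reach this height (z outside [18.5, 37.5]); the r=12 sphere at (11, 12.5) contributes a regular 12-gon of circumradius √(12²−0.5²) = 11.990; Taking the union: the regions partially overlap (shared area 30.95 mm²), so overlapping operands fuse into one piece — 1 connected region. The result has 1 disconnected region.

1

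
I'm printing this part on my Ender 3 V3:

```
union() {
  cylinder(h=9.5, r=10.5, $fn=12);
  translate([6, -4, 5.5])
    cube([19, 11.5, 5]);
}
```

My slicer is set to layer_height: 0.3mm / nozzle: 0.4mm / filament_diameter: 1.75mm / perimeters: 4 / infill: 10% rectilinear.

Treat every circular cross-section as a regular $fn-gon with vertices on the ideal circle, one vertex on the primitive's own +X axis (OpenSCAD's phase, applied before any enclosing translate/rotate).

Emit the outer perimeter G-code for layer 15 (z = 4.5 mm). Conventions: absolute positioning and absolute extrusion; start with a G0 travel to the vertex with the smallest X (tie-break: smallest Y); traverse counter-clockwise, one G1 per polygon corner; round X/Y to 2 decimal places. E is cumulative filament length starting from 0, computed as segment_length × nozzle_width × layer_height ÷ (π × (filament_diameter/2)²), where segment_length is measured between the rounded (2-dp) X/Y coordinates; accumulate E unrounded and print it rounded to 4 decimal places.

At z = 4.5 mm: the cylinder: section is a regular 12-gon, circumradius r=10.5; the cube at (6, -4) does not reach this height (z outside [5.5, 10.5]); Taking the union: only the r=10.5 cylinder is present, so the union is just that shape — 1 connected region. The outline is a single polygon with 12 vertices. Extrusion per mm of travel: 0.4 × 0.3 / (π × 0.875²) = 0.049890. Accumulating E over each segment gives final E = 3.2534.

G0 X-10.50 Y0.00 Z4.50
G1 X-9.09 Y-5.25 E0.2712
G1 X-5.25 Y-9.09 E0.5421
G1 X0.00 Y-10.50 E0.8133
G1 X5.25 Y-9.09 E1.0845
G1 X9.09 Y-5.25 E1.3555
G1 X10.50 Y0.00 E1.6267
G1 X9.09 Y5.25 E1.8979
G1 X5.25 Y9.09 E2.1688
G1 X0.00 Y10.50 E2.4400
G1 X-5.25 Y9.09 E2.7112
G1 X-9.09 Y5.25 E2.9822
G1 X-10.50 Y0.00 E3.2534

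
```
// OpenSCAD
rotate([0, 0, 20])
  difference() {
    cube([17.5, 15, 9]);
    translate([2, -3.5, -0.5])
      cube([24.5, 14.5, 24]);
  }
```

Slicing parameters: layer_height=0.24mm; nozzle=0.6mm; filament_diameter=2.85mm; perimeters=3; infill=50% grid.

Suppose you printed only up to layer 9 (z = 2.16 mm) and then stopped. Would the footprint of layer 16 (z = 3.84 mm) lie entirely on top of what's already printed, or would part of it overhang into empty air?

entirely on top

Compare the two slices. At z = 2.16: the 17.5×15 cube contributes its full rectangle (area 262.50 mm²); the cube at (2, -3.5) is present — its section is the full 24.5×14.5 rectangle (area 355.25 mm²); After the difference (first − rest): starting from the 17.5×15 cube (262.50 mm²), the 24.5×14.5 cube at (2, -3.5) partially overlaps it — only the 170.50 mm² overlap (of its 355.25 mm²) is removed, clipping the outline — area = 92.00 mm²; (rotated 20° about Z; rotation is an isometry so areas/perimeters/island counts are preserved). At z = 3.84: the cube is present — its section is the full 17.5×15 rectangle (area 262.50 mm²); the cube at (2, -3.5) is present — its section is the full 24.5×14.5 rectangle (area 355.25 mm²); Subtracting the remaining from the first: starting from the 17.5×15 cube (262.50 mm²), the 24.5×14.5 cube at (2, -3.5) partially overlaps it — only the 170.50 mm² overlap (of its 355.25 mm²) is removed, clipping the outline — area = 92.00 mm²; (rotated 20° about Z; rotation is an isometry so areas/perimeters/island counts are preserved). Checking containment: the cross-section at z = 3.84 is a subset of the cross-section at z = 2.16.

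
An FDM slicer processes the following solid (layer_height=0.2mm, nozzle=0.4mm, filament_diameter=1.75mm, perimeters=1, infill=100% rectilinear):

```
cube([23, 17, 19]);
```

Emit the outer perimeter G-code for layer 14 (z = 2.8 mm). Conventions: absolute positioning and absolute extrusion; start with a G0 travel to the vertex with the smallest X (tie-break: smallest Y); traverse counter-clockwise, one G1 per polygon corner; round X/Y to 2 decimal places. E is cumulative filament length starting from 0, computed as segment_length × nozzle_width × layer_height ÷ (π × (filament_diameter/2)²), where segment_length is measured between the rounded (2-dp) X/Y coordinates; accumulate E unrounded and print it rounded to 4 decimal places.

At z = 2.8 mm: the 23×17 cube contributes its full rectangle. The outline is a single polygon with 4 vertices. Extrusion per mm of travel: 0.4 × 0.2 / (π × 0.875²) = 0.033260. Accumulating E over each segment gives final E = 2.6608.

G0 X0.00 Y0.00 Z2.80
G1 X23.00 Y0.00 E0.7650
G1 X23.00 Y17.00 E1.3304
G1 X0.00 Y17.00 E2.0954
G1 X0.00 Y0.00 E2.6608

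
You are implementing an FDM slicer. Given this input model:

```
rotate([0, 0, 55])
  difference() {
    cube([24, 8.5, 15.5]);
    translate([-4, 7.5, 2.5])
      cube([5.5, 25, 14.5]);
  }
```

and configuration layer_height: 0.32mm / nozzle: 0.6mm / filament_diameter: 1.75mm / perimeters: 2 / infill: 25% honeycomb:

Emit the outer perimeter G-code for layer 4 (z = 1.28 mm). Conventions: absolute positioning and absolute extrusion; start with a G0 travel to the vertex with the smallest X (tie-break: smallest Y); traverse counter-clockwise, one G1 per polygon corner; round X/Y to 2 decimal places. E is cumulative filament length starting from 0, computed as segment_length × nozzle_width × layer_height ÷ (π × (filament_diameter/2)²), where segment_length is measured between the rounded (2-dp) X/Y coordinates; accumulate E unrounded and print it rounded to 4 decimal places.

G0 X-6.96 Y4.88 Z1.28
G1 X0.00 Y0.00 E0.6785
G1 X13.77 Y19.66 E2.5945
G1 X6.80 Y24.54 E3.2737
G1 X-6.96 Y4.88 E5.1893

At z = 1.28 mm: the 24×8.5 cube contributes its full rectangle; the cube at (-4, 7.5) is not intersected at this z (z outside [2.5, 17]); After the difference (first − rest): none of the subtracted shapes is present at this height, so the 24×8.5 cube is unchanged — 1 connected region; (rotated 55° about Z; rotation is an isometry so areas/perimeters/island counts are preserved). The outline is a single polygon with 4 vertices. Extrusion per mm of travel: 0.6 × 0.32 / (π × 0.875²) = 0.079824. Accumulating E over each segment gives final E = 5.1893.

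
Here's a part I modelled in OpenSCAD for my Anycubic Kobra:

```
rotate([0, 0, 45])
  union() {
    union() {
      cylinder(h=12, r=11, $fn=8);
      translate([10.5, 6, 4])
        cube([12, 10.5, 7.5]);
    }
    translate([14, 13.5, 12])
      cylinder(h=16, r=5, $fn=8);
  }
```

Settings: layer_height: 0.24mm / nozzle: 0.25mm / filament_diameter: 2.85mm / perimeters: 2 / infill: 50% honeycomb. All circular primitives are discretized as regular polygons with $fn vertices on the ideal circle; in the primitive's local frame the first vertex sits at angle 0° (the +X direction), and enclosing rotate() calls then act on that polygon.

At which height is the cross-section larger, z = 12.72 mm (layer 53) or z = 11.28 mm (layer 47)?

Layer 53 (z = 12.72): the cylinder is absent (z outside [0, 12]); the cube at (10.5, 6) is not intersected at this z (z outside [4, 11.5]); Combining (union): nothing is present at this height; the cylinder at (14, 13.5): section is a regular 8-gon, circumradius r=5 (area = (8/2)·5.000²·sin(360°/8) = 70.71 mm²); Taking the union: only the r=5 cylinder at (14, 13.5) is present, so the union is just that shape — area = 70.71 mm²; (rotated 45° about Z; rotation is an isometry so areas/perimeters/island counts are preserved). So its area = 70.71 mm². Layer 47 (z = 11.28): the r=11 cylinder contributes a regular 8-gon of circumradius 11 (area = (8/2)·11.000²·sin(360°/8) = 342.24 mm²); the cube at (10.5, 6) is present — its section is the full 12×10.5 rectangle (area 126.00 mm²); Merging all regions: the 2 present regions are separate (no shared area or edge), so areas and boundary lengths simply add and each stays a separate island — area = 468.24 mm²; the cylinder at (14, 13.5) is not intersected at this z (z outside [12, 28]); Merging all regions: only that combined region is present, so the union is just that shape — area = 468.24 mm²; (whole slice rotated 45° about Z — lengths, areas and connectivity unchanged). So its area = 468.24 mm². Layer 47 is larger (468.24 vs 70.71 mm²).

layer 47 (z = 11.28 mm)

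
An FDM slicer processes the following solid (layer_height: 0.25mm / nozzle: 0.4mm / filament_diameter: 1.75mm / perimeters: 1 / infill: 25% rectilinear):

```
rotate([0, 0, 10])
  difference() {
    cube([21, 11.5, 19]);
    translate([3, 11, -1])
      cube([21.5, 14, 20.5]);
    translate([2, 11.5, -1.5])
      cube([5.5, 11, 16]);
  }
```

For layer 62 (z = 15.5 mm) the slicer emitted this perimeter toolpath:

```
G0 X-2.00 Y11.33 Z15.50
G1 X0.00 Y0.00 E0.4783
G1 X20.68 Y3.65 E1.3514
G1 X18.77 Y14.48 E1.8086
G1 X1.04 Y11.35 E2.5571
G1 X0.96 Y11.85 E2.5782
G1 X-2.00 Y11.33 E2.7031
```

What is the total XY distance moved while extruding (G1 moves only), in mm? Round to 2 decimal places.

65.02 mm

Sum the Euclidean lengths of each G1 segment: total = 65.02 mm.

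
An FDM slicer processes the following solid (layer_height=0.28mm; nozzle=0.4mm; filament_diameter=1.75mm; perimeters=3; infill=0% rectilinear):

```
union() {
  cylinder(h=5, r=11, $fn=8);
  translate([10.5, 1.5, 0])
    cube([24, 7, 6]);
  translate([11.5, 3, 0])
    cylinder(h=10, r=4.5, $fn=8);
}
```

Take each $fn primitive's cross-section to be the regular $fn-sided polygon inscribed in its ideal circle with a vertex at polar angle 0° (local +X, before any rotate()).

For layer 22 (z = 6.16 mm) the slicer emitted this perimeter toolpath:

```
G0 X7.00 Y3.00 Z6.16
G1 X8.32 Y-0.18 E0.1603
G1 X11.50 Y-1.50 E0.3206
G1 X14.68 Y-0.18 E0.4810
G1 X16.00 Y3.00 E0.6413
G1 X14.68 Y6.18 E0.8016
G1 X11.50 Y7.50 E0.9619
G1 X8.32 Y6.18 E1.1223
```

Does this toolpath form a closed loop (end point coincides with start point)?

Start point (G0): (7.00, 3.00). End point (last G1): the path does not return to the start — open.

no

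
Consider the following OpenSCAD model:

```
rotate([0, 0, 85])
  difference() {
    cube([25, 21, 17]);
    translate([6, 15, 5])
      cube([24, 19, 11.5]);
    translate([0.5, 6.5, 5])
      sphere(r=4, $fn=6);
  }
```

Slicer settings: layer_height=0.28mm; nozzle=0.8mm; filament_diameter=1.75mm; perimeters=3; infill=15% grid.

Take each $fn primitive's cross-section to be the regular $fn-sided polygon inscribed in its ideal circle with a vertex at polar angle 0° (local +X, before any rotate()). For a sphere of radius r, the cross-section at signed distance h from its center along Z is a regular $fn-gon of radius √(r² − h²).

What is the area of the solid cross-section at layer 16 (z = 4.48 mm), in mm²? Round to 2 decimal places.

At z = 4.48 mm: the 25×21 cube contributes its full rectangle (area 525.00 mm²); the cube at (6, 15) is not intersected at this z (z outside [5, 16.5]); the r=4 sphere at (0.5, 6.5) slices to a regular 6-gon of circumradius 3.966 (√(r²−h²) with h=0.52 from center) (area = (6/2)·3.966²·sin(360°/6) = 40.87 mm²); Subtracting the remaining from the first: starting from the 25×21 cube (525.00 mm²), the r=4 sphere at (0.5, 6.5) partially overlaps it — only the 23.87 mm² overlap (of its 40.87 mm²) is removed, clipping the outline — area = 501.13 mm²; (rotated 85° about Z; rotation is an isometry so areas/perimeters/island counts are preserved). Overall, the cross-section is a single solid region. Net area = 501.13 mm².

501.13 mm²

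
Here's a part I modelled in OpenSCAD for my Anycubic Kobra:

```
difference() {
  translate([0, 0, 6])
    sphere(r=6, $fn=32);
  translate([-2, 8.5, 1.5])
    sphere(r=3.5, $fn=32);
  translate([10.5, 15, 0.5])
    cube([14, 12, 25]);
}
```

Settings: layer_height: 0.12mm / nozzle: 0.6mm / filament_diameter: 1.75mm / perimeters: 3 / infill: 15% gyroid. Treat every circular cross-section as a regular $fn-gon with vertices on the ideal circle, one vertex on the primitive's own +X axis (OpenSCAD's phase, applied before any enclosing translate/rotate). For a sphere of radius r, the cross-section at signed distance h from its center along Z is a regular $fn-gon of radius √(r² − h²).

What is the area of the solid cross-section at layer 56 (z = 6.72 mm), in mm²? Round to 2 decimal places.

110.75 mm²

At z = 6.72 mm: the sphere: section is a regular 32-gon, circumradius = √(r²−h²) = √(6²−0.72²) = 5.957 (area = (32/2)·5.957²·sin(360°/32) = 110.75 mm²); the sphere at (-2, 8.5) is not intersected at this z (|z−center|=5.220 > r=3.5); the 14×12 cube at (10.5, 15) contributes its full rectangle (area 168.00 mm²); Subtracting the remaining from the first: starting from the r=6 sphere (110.75 mm²), the 14×12 cube at (10.5, 15) misses the remaining region (no effect) — area = 110.75 mm². Overall, the cross-section is a single solid region. Net area = 110.75 mm².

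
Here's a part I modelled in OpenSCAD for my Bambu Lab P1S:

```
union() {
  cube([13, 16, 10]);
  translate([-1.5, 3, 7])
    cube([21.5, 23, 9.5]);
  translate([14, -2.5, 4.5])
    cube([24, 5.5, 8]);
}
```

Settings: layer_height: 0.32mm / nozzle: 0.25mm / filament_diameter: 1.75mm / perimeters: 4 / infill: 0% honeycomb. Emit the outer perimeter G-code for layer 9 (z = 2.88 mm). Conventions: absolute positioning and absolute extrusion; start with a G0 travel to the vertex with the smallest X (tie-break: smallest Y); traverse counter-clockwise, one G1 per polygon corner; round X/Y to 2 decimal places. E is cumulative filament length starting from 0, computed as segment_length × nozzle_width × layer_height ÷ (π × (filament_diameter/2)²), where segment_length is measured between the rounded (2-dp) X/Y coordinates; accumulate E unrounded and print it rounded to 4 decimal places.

At z = 2.88 mm: the 13×16 cube contributes its full rectangle; the cube at (-1.5, 3) is absent (z outside [7, 16.5]); the cube at (14, -2.5) is absent (z outside [4.5, 12.5]); Merging all regions: only the 13×16 cube is present, so the union is just that shape — 1 connected region. The outline is a single polygon with 4 vertices. Extrusion per mm of travel: 0.25 × 0.32 / (π × 0.875²) = 0.033260. Accumulating E over each segment gives final E = 1.9291.

G0 X0.00 Y0.00 Z2.88
G1 X13.00 Y0.00 E0.4324
G1 X13.00 Y16.00 E0.9645
G1 X0.00 Y16.00 E1.3969
G1 X0.00 Y0.00 E1.9291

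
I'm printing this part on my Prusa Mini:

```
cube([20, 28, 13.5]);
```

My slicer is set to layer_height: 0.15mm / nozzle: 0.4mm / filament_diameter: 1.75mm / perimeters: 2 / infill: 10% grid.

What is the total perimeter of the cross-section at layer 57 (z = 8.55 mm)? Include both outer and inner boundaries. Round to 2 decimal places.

96.00 mm

At z = 8.55 mm: the cube (footprint 20×28) is included at this height (perimeter 96.00 mm). Overall, the cross-section is a single solid region. Total boundary length (outer) = 96.00 mm.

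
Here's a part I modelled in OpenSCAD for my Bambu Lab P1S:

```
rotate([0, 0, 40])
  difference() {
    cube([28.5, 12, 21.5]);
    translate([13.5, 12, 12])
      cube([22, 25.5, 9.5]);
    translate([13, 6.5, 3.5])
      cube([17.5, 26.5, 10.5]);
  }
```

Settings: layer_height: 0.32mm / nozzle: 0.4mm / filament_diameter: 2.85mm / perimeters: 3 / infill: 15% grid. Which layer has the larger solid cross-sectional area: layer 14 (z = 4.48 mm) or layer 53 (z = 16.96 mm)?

Layer 14 (z = 4.48): the cube is present — its section is the full 28.5×12 rectangle (area 342.00 mm²); the cube at (13.5, 12) is not intersected at this z (z outside [12, 21.5]); the 17.5×26.5 cube at (13, 6.5) contributes its full rectangle (area 463.75 mm²); Subtracting the remaining from the first: starting from the 28.5×12 cube (342.00 mm²), the 17.5×26.5 cube at (13, 6.5) partially overlaps it — only the 85.25 mm² overlap (of its 463.75 mm²) is removed, clipping the outline — area = 256.75 mm²; (whole slice rotated 40° about Z — lengths, areas and connectivity unchanged). So its area = 256.75 mm². Layer 53 (z = 16.96): the cube is present — its section is the full 28.5×12 rectangle (area 342.00 mm²); the cube at (13.5, 12) is present — its section is the full 22×25.5 rectangle (area 561.00 mm²); the cube at (13, 6.5) is absent (z outside [3.5, 14]); Taking the first minus the rest: starting from the 28.5×12 cube (342.00 mm²), the 22×25.5 cube at (13.5, 12) misses the remaining region (no effect) — area = 342.00 mm²; (whole slice rotated 40° about Z — lengths, areas and connectivity unchanged). So its area = 342.00 mm². Layer 53 is larger (342.00 vs 256.75 mm²).

layer 53 (z = 16.96 mm)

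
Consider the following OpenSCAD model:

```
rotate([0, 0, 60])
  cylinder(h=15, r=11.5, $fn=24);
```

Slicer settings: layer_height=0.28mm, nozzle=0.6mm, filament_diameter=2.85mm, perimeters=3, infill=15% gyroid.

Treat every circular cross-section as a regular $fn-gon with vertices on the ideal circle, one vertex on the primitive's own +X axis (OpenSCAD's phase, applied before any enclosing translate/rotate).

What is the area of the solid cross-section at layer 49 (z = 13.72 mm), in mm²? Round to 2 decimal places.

At z = 13.72 mm: the r=11.5 cylinder gives a regular 24-gon of circumradius 11.5 (constant along its height) (area = (24/2)·11.500²·sin(360°/24) = 410.75 mm²); (rotated 60° about Z; rotation is an isometry so areas/perimeters/island counts are preserved). Overall, the cross-section is a single solid region. Net area = 410.75 mm².

410.75 mm²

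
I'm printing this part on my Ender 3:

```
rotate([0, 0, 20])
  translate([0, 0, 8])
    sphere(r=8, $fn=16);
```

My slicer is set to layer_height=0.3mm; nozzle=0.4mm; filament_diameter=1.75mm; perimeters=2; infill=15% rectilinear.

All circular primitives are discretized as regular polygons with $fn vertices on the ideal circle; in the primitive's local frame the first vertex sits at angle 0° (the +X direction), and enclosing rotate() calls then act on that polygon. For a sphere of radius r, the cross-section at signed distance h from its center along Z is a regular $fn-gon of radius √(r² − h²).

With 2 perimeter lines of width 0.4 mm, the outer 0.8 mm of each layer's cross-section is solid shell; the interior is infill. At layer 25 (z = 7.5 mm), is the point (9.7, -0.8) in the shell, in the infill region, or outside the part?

At z = 7.5 mm: the r=8 sphere slices to a regular 16-gon of circumradius 7.984 (√(r²−h²) with h=0.5 from center); (rotated 20° about Z; rotation is an isometry so areas/perimeters/island counts are preserved). Overall, the cross-section is a single solid region. Undo the 20° rotation: the query point maps to (8.841, -4.069) in the un-rotated model frame. The nearest boundary edge runs (5.65, -5.65)→(7.38, -3.06); distance from the point to it = 1.78 mm. The point is not inside any of the regions above, so it lies outside the cross-section (1.78 mm from the nearest boundary).

outside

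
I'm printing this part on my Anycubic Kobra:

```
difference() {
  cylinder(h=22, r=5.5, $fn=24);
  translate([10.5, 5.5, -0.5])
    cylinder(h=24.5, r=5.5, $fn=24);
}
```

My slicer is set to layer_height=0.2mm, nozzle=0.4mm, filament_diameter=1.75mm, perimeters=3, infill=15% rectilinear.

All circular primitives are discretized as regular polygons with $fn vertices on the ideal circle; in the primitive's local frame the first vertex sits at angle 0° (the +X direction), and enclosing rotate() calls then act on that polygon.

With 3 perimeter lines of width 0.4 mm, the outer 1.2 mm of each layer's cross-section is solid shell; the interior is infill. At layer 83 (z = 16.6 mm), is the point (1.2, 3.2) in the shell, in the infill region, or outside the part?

At z = 16.6 mm: the r=5.5 cylinder gives a regular 24-gon of circumradius 5.5 (constant along its height); the r=5.5 cylinder at (10.5, 5.5) contributes a regular 24-gon of circumradius 5.5; Taking the first minus the rest: starting from the r=5.5 cylinder, the r=5.5 cylinder at (10.5, 5.5) misses the remaining region (no effect) — 1 connected region. Overall, the cross-section is a single solid region. The nearest boundary edge runs (1.42, 5.31)→(2.75, 4.76); distance from the point to it = 2.04 mm. The point is inside the cross-section and 2.04 mm from the nearest boundary — more than the 1.2 mm shell width (3 × 0.4), so it's in the infill interior.

infill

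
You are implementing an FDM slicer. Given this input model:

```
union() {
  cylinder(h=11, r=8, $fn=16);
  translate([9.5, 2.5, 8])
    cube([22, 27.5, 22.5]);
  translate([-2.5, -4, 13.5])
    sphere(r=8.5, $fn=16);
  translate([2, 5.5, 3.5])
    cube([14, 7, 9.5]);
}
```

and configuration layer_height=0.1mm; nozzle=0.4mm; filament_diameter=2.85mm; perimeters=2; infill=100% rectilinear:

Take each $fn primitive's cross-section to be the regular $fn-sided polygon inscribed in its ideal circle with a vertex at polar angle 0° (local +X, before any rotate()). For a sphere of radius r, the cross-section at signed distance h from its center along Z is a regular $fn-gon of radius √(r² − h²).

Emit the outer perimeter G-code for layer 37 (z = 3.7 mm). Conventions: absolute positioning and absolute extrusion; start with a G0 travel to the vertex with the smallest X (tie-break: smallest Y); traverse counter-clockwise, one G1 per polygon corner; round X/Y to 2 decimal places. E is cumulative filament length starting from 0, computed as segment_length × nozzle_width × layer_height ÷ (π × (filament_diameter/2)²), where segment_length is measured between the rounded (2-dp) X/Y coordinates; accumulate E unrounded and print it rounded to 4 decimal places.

At z = 3.7 mm: the cylinder: section is a regular 16-gon, circumradius r=8; the cube at (9.5, 2.5) is absent (z outside [8, 30.5]); the sphere at (-2.5, -4) is absent (|z−center|=9.800 > r=8.5); the cube at (2, 5.5) (footprint 14×7) is included at this height; Taking the union: the regions partially overlap (shared area 4.79 mm²), so overlapping operands fuse into one piece — 1 connected region. The outline is a single polygon with 19 vertices. Extrusion per mm of travel: 0.4 × 0.1 / (π × 1.425²) = 0.006270. Accumulating E over each segment gives final E = 0.5122.

G0 X-8.00 Y0.00 Z3.70
G1 X-7.39 Y-3.06 E0.0196
G1 X-5.66 Y-5.66 E0.0391
G1 X-3.06 Y-7.39 E0.0587
G1 X0.00 Y-8.00 E0.0783
G1 X3.06 Y-7.39 E0.0979
G1 X5.66 Y-5.66 E0.1174
G1 X7.39 Y-3.06 E0.1370
G1 X8.00 Y0.00 E0.1566
G1 X7.39 Y3.06 E0.1761
G1 X5.76 Y5.50 E0.1945
G1 X16.00 Y5.50 E0.2588
G1 X16.00 Y12.50 E0.3026
G1 X2.00 Y12.50 E0.3904
G1 X2.00 Y7.60 E0.4212
G1 X0.00 Y8.00 E0.4339
G1 X-3.06 Y7.39 E0.4535
G1 X-5.66 Y5.66 E0.4731
G1 X-7.39 Y3.06 E0.4927
G1 X-8.00 Y0.00 E0.5122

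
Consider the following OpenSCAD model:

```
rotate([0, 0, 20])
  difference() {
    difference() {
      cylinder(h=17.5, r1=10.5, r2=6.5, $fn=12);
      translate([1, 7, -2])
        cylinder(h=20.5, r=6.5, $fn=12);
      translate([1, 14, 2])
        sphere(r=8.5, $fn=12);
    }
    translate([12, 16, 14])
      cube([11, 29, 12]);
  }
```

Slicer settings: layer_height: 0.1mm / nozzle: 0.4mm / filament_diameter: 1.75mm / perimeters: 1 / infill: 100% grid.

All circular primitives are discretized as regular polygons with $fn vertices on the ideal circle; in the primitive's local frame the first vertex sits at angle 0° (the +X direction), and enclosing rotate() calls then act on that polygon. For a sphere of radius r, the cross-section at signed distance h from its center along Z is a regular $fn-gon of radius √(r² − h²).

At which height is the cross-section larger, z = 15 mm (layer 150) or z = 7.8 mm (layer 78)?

Layer 150 (z = 15): the cone contributes a regular 12-gon of circumradius 7.071 (interpolated between r1=10.5 and r2=6.5 at t=0.857) (area = (12/2)·7.071²·sin(360°/12) = 150.02 mm²); the r=6.5 cylinder at (1, 7) gives a regular 12-gon of circumradius 6.5 (constant along its height) (area = (12/2)·6.500²·sin(360°/12) = 126.75 mm²); the sphere at (1, 14) is not intersected at this z (|z−center|=13.000 > r=8.5); Taking the first minus the rest: starting from the cone (150.02 mm²), the r=6.5 cylinder at (1, 7) partially overlaps it — only the 48.94 mm² overlap (of its 126.75 mm²) is removed, clipping the outline — area = 101.07 mm²; the cube at (12, 16) is present — its section is the full 11×29 rectangle (area 319.00 mm²); After the difference (first − rest): starting from that combined region (101.07 mm²), the 11×29 cube at (12, 16) misses the remaining region (no effect) — area = 101.07 mm²; (rotated 20° about Z; rotation is an isometry so areas/perimeters/island counts are preserved). So its area = 101.07 mm². Layer 78 (z = 7.8): the cone: at t=0.446 of its height the radius interpolates to r₁+(r₂−r₁)t = 8.717, giving a regular 12-gon of that circumradius (area = (12/2)·8.717²·sin(360°/12) = 227.97 mm²); the r=6.5 cylinder at (1, 7) gives a regular 12-gon of circumradius 6.5 (constant along its height) (area = (12/2)·6.500²·sin(360°/12) = 126.75 mm²); the r=8.5 sphere at (1, 14) contributes a regular 12-gon of circumradius √(8.5²−5.8²) = 6.214 (area = (12/2)·6.214²·sin(360°/12) = 115.83 mm²); Taking the first minus the rest: starting from the cone (227.97 mm²), the r=6.5 cylinder at (1, 7) partially overlaps it — only the 70.77 mm² overlap (of its 126.75 mm²) is removed, clipping the outline; the r=8.5 sphere at (1, 14) misses the remaining region (no effect) — area = 157.20 mm²; the cube at (12, 16) is absent (z outside [14, 26]); Taking the first minus the rest: none of the subtracted shapes is present at this height, so the result so far is unchanged — area = 157.20 mm²; (rotated 20° about Z; rotation is an isometry so areas/perimeters/island counts are preserved). So its area = 157.20 mm². Layer 78 is larger (157.20 vs 101.07 mm²).

layer 78 (z = 7.8 mm)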